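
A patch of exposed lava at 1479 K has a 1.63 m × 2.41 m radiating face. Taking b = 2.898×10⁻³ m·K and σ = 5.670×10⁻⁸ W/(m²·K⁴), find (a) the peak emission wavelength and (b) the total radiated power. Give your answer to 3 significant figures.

λ_max ≈ 1.96 μm; P ≈ 1.07×10⁶ W

(a) λ_max = b/T = 2.898×10⁻³/1479 = 1.959×10⁻⁶ m = 1.96 μm.
Area A = 1.63 × 2.41 = 3.9283 m².
(b) P = σAT⁴ = 5.670×10⁻⁸×3.9283×(1479)⁴ = 1.07×10⁶ W.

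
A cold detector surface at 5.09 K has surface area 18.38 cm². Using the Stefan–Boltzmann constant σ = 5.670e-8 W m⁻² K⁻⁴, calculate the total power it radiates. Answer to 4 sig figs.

P ≈ 6.995×10⁻⁸ W

Area A = 18.38 cm² = 1.838×10⁻³ m².
P = σAT⁴ = 5.670×10⁻⁸ × 1.838×10⁻³ × (5.09)⁴ = 6.995×10⁻⁸ W.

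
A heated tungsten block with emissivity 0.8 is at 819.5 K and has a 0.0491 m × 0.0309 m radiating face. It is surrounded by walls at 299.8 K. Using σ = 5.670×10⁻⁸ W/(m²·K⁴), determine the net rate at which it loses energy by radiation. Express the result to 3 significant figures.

Net loss ≈ 30.5 W

Area A = 0.0491 × 0.0309 = 1.51719×10⁻³ m².
Net radiated power P_net = εσA(T⁴ − T₀⁴) = 0.8×5.670×10⁻⁸×1.51719×10⁻³×(819.5⁴ − 299.8⁴).
T⁴ − T₀⁴ = 4.51020×10¹¹ − 8.07842×10⁹ = 4.42942×10¹¹ K⁴, so P_net = 30.5 W.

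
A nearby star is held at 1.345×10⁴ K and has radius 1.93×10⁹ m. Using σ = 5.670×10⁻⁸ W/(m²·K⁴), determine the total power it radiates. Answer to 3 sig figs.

P ≈ 8.69×10²⁸ W

Surface area A = 4πR² = 4π(1.93×10⁹ m)² = 4.68085×10¹⁹ m².
P = σAT⁴ = 5.670×10⁻⁸ × 4.68085×10¹⁹ × (1.345×10⁴)⁴ = 8.69×10²⁸ W.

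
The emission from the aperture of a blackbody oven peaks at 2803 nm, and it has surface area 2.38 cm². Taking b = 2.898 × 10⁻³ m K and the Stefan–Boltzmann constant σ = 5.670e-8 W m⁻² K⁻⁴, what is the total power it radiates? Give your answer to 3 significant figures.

Wien's law: T = b/λ_max = 2.898×10⁻³/2.803×10⁻⁶ = 1033.89 K.
Area A = 2.38 cm² = 2.38×10⁻⁴ m².
Then P = σAT⁴ = 5.670×10⁻⁸×2.38×10⁻⁴×(1033.89)⁴ = 15.4 W.

P ≈ 15.4 W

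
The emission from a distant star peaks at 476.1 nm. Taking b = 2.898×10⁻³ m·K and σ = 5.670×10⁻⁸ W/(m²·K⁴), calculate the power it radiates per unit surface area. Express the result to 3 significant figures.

I ≈ 7.78×10⁷ W/m²

Wien's law: T = b/λ_max = 2.898×10⁻³/4.761×10⁻⁷ = 6086.96 K.
Then I = σT⁴ = 5.670×10⁻⁸×(6086.96)⁴ = 7.78×10⁷ W/m².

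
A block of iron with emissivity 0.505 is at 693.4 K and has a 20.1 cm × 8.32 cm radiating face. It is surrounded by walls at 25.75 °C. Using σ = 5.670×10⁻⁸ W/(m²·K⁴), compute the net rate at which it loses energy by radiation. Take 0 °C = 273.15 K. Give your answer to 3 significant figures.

Surroundings: T = 25.75 °C + 273.15 = 298.90 K.
Area A = 0.201 × 0.0832 = 0.0167232 m².
Net radiated power P_net = εσA(T⁴ − T₀⁴) = 0.505×5.670×10⁻⁸×0.0167232×(693.4⁴ − 298.90⁴).
T⁴ − T₀⁴ = 2.31172×10¹¹ − 7.98185×10⁹ = 2.23190×10¹¹ K⁴, so P_net = 107 W.

Net loss ≈ 107 W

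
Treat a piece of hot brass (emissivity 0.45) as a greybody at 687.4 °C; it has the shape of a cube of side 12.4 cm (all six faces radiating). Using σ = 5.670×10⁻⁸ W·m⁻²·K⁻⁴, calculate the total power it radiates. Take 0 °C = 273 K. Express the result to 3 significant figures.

T = 687.4 °C + 273 = 960.4 K.
Area A = 6s² = 6×(0.124 m)² = 0.092256 m².
P = εσAT⁴ = 0.45 × 5.670×10⁻⁸ × 0.092256 × (960.4)⁴ = 2.00×10³ W.

P ≈ 2.00×10³ W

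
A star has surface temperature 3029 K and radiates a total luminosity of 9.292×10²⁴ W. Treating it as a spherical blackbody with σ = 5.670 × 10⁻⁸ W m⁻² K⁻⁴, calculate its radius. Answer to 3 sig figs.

L = 4πR²σT⁴ ⇒ R = √(L/(4πσT⁴)).
σT⁴ = 4.77288×10⁶ W/m², so R = √(9.292×10²⁴/(4π×4.77288×10⁶)) = 3.94×10⁸ m.

R ≈ 3.94×10⁸ m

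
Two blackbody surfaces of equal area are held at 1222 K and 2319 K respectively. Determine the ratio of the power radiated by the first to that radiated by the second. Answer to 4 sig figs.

P₁/P₂ ≈ 0.07710

With equal areas, P₁/P₂ = (T₁/T₂)⁴ = (1222/2319)⁴ = 0.07710.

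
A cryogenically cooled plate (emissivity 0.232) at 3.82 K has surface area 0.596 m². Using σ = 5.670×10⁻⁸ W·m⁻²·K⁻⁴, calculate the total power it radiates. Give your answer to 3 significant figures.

Area A = 0.596 m².
P = εσAT⁴ = 0.232 × 5.670×10⁻⁸ × 0.596 × (3.82)⁴ = 1.67×10⁻⁶ W.

P ≈ 1.67×10⁻⁶ W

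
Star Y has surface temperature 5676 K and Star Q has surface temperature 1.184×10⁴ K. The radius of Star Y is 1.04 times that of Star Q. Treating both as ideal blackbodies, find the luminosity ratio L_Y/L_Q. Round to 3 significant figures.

L ∝ R²T⁴, so L_Y/L_Q = (R_Y/R_Q)²(T_Y/T_Q)⁴ = (1.04)² × (5676/1.184×10⁴)⁴ = 1.0816 × 0.0528157 = 0.0571.

L_Y/L_Q ≈ 0.0571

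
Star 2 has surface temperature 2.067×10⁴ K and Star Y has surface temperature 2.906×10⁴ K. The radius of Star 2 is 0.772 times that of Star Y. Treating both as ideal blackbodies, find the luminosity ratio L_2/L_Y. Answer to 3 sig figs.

L_2/L_Y ≈ 0.153

L ∝ R²T⁴, so L_2/L_Y = (R_2/R_Y)²(T_2/T_Y)⁴ = (0.772)² × (2.067×10⁴/2.906×10⁴)⁴ = 0.595984 × 0.255964 = 0.153.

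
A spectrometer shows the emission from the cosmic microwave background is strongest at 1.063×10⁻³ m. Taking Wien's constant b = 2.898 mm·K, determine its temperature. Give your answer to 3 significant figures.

T ≈ 2.73 K

Wien's law gives T = b/λ_max = (2.898×10⁻³ m·K)/(1.063×10⁻³ m) = 2.73 K.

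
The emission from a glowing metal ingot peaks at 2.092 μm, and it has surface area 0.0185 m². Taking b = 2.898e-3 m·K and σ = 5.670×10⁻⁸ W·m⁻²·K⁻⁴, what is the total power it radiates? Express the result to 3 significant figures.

P ≈ 3.86×10³ W

Wien's law: T = b/λ_max = 2.898×10⁻³/2.092×10⁻⁶ = 1385.28 K.
Area A = 0.0185 m².
Then P = σAT⁴ = 5.670×10⁻⁸×0.0185×(1385.28)⁴ = 3.86×10³ W.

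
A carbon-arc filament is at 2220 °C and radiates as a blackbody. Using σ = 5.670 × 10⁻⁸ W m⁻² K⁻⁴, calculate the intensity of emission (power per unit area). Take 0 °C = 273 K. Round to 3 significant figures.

T = 2220 °C + 273 = 2493 K.
Stefan–Boltzmann: I = σT⁴ = 5.670×10⁻⁸ × (2493)⁴ = 2.19×10⁶ W/m².

I ≈ 2.19×10⁶ W/m²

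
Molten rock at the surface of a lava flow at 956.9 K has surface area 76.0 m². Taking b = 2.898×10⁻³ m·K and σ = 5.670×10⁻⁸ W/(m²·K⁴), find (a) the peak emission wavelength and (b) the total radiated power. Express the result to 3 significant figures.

λ_max ≈ 3.03 μm; P ≈ 3.61×10⁶ W

(a) λ_max = b/T = 2.898×10⁻³/956.9 = 3.029×10⁻⁶ m = 3.03 μm.
Area A = 76.0 m².
(b) P = σAT⁴ = 5.670×10⁻⁸×76.0×(956.9)⁴ = 3.61×10⁶ W.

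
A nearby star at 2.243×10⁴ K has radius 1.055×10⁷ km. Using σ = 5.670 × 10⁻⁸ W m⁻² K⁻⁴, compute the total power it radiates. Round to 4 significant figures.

Surface area A = 4πR² = 4π(1.055×10¹⁰ m)² = 1.39867×10²¹ m².
P = σAT⁴ = 5.670×10⁻⁸ × 1.39867×10²¹ × (2.243×10⁴)⁴ = 2.007×10³¹ W.

P ≈ 2.007×10³¹ W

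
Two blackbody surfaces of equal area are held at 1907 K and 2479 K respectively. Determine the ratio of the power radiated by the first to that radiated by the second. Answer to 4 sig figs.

With equal areas, P₁/P₂ = (T₁/T₂)⁴ = (1907/2479)⁴ = 0.3502.

P₁/P₂ ≈ 0.3502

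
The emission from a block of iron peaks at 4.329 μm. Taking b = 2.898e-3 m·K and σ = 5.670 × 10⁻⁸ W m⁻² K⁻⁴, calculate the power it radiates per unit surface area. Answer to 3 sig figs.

Wien's law: T = b/λ_max = 2.898×10⁻³/4.329×10⁻⁶ = 669.439 K.
Then I = σT⁴ = 5.670×10⁻⁸×(669.439)⁴ = 1.14×10⁴ W/m².

I ≈ 1.14×10⁴ W/m²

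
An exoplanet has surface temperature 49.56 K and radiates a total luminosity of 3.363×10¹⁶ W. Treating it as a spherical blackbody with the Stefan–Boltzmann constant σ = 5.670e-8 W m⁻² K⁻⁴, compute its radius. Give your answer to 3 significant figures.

R ≈ 8.85×10⁷ m

L = 4πR²σT⁴ ⇒ R = √(L/(4πσT⁴)).
σT⁴ = 0.342065 W/m², so R = √(3.363×10¹⁶/(4π×0.342065)) = 8.85×10⁷ m.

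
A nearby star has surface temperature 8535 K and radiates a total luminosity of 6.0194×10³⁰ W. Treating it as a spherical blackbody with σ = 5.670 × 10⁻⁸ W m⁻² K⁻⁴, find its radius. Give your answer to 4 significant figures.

L = 4πR²σT⁴ ⇒ R = √(L/(4πσT⁴)).
σT⁴ = 3.00883×10⁸ W/m², so R = √(6.0194×10³⁰/(4π×3.00883×10⁸)) = 3.990×10¹⁰ m.

R ≈ 3.990×10¹⁰ m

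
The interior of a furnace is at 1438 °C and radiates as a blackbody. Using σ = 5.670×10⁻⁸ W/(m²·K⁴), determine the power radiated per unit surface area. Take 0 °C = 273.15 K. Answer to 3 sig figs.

T = 1438 °C + 273.15 = 1711.15 K.
Stefan–Boltzmann: I = σT⁴ = 5.670×10⁻⁸ × (1711.15)⁴ = 4.86×10⁵ W/m².

I ≈ 4.86×10⁵ W/m²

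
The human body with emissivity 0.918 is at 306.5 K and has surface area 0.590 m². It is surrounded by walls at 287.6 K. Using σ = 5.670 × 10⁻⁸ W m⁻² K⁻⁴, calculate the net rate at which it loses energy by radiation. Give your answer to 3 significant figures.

Net loss ≈ 60.9 W

Area A = 0.590 m².
Net radiated power P_net = εσA(T⁴ − T₀⁴) = 0.918×5.670×10⁻⁸×0.590×(306.5⁴ − 287.6⁴).
T⁴ − T₀⁴ = 8.82515×10⁹ − 6.84157×10⁹ = 1.98358×10⁹ K⁴, so P_net = 60.9 W.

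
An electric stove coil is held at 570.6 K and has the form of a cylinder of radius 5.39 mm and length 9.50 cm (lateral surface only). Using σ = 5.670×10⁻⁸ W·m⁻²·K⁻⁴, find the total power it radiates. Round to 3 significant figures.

Lateral area A = 2πrL = 2π×5.39×10⁻³×0.0950 = 3.21731×10⁻³ m².
P = σAT⁴ = 5.670×10⁻⁸ × 3.21731×10⁻³ × (570.6)⁴ = 19.3 W.

P ≈ 19.3 W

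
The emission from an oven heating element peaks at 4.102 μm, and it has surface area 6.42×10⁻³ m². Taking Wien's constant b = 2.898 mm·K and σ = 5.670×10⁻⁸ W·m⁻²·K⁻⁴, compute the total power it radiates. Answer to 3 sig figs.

P ≈ 90.7 W

Wien's law: T = b/λ_max = 2.898×10⁻³/4.102×10⁻⁶ = 706.485 K.
Area A = 6.42×10⁻³ m².
Then P = σAT⁴ = 5.670×10⁻⁸×6.42×10⁻³×(706.485)⁴ = 90.7 W.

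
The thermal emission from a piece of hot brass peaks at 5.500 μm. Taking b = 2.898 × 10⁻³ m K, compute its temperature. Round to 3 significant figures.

Wien's law gives T = b/λ_max = (2.898×10⁻³ m·K)/(5.500×10⁻⁶ m) = 527 K.

T ≈ 527 K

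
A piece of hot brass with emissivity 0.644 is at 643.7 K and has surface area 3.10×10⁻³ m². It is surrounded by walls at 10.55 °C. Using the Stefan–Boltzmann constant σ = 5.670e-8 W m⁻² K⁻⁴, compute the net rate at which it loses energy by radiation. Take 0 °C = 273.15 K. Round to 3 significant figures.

Net loss ≈ 18.7 W

Surroundings: T = 10.55 °C + 273.15 = 283.70 K.
Area A = 3.10×10⁻³ m².
Net radiated power P_net = εσA(T⁴ − T₀⁴) = 0.644×5.670×10⁻⁸×3.10×10⁻³×(643.7⁴ − 283.70⁴).
T⁴ − T₀⁴ = 1.71686×10¹¹ − 6.47795×10⁹ = 1.65208×10¹¹ K⁴, so P_net = 18.7 W.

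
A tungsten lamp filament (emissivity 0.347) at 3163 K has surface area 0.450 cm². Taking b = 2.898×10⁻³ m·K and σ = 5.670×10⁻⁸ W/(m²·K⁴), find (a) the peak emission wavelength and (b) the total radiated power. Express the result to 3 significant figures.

(a) λ_max = b/T = 2.898×10⁻³/3163 = 9.162×10⁻⁷ m = 0.916 μm.
Area A = 0.450 cm² = 4.50×10⁻⁵ m².
(b) P = εσAT⁴ = 0.347×5.670×10⁻⁸×4.50×10⁻⁵×(3163)⁴ = 88.6 W.

λ_max ≈ 0.916 μm; P ≈ 88.6 W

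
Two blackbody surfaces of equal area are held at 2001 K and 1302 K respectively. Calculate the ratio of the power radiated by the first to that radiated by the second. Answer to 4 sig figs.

P₁/P₂ ≈ 5.579

With equal areas, P₁/P₂ = (T₁/T₂)⁴ = (2001/1302)⁴ = 5.579.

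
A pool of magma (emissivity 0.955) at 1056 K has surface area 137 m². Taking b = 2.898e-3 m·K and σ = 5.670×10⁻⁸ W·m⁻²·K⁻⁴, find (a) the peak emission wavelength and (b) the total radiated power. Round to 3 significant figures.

λ_max ≈ 2.74 μm; P ≈ 9.22×10⁶ W

(a) λ_max = b/T = 2.898×10⁻³/1056 = 2.744×10⁻⁶ m = 2.74 μm.
Area A = 137 m².
(b) P = εσAT⁴ = 0.955×5.670×10⁻⁸×137×(1056)⁴ = 9.22×10⁶ W.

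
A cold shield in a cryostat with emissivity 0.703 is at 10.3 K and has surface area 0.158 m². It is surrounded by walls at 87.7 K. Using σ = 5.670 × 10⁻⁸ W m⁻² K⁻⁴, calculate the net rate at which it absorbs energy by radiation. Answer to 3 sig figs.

Net gain ≈ 0.372 W

Area A = 0.158 m².
Net radiated power P_net = εσA(T⁴ − T₀⁴) = 0.703×5.670×10⁻⁸×0.158×(10.3⁴ − 87.7⁴).
T⁴ − T₀⁴ = 11255.1 − 5.91559×10⁷ = -5.91446×10⁷ K⁴, so P_net = -0.372 W — negative, meaning a net gain of 0.372 W.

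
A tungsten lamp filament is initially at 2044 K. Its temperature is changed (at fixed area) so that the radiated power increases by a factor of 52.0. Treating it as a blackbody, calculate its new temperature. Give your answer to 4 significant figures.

T₂ ≈ 5489 K

P ∝ T⁴, so T₂/T₁ = (P₂/P₁)^(1/4) = (52.0)^(1/4) = 2.68535.
T₂ = 2044 × 2.68535 = 5489 K.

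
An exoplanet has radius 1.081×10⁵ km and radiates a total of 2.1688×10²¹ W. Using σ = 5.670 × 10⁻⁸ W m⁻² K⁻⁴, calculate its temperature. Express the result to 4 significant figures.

Surface area A = 4πR² = 4π(1.081×10⁸ m)² = 1.46846×10¹⁷ m².
P = σAT⁴ ⇒ T = (P/(σA))^(1/4) = (2.1688×10²¹/(5.670×10⁻⁸×1.46846×10¹⁷))^(1/4) = 714.4 K.

T ≈ 714.4 K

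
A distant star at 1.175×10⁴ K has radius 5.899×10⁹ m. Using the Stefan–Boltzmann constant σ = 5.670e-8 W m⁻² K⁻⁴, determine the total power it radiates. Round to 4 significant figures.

Surface area A = 4πR² = 4π(5.899×10⁹ m)² = 4.37287×10²⁰ m².
P = σAT⁴ = 5.670×10⁻⁸ × 4.37287×10²⁰ × (1.175×10⁴)⁴ = 4.726×10²⁹ W.

P ≈ 4.726×10²⁹ W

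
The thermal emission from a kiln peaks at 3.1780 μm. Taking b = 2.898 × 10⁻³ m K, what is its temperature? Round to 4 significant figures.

Wien's law gives T = b/λ_max = (2.898×10⁻³ m·K)/(3.1780×10⁻⁶ m) = 911.9 K.

T ≈ 911.9 K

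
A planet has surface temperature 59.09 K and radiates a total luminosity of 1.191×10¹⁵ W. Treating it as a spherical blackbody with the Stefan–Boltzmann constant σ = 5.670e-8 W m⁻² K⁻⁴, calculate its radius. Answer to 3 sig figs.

L = 4πR²σT⁴ ⇒ R = √(L/(4πσT⁴)).
σT⁴ = 0.691256 W/m², so R = √(1.191×10¹⁵/(4π×0.691256)) = 1.17×10⁷ m.

R ≈ 1.17×10⁷ m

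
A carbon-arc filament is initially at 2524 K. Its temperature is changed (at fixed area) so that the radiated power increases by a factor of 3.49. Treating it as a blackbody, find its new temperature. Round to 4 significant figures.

T₂ ≈ 3450 K

P ∝ T⁴, so T₂/T₁ = (P₂/P₁)^(1/4) = (3.49)^(1/4) = 1.36680.
T₂ = 2524 × 1.36680 = 3450 K.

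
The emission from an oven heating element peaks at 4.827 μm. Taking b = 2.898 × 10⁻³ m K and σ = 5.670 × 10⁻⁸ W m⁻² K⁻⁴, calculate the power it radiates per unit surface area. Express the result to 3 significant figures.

Wien's law: T = b/λ_max = 2.898×10⁻³/4.827×10⁻⁶ = 600.373 K.
Then I = σT⁴ = 5.670×10⁻⁸×(600.373)⁴ = 7.37×10³ W/m².

I ≈ 7.37×10³ W/m²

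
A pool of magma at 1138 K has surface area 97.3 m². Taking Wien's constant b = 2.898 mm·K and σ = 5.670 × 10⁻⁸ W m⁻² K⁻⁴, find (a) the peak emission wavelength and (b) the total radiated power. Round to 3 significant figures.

(a) λ_max = b/T = 2.898×10⁻³/1138 = 2.547×10⁻⁶ m = 2.55×10³ nm.
Area A = 97.3 m².
(b) P = σAT⁴ = 5.670×10⁻⁸×97.3×(1138)⁴ = 9.25×10⁶ W.

λ_max ≈ 2.55×10³ nm; P ≈ 9.25×10⁶ W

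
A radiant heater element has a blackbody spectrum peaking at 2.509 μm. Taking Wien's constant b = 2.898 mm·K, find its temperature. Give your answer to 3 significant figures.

T ≈ 1.16×10³ K

Wien's law gives T = b/λ_max = (2.898×10⁻³ m·K)/(2.509×10⁻⁶ m) = 1.16×10³ K.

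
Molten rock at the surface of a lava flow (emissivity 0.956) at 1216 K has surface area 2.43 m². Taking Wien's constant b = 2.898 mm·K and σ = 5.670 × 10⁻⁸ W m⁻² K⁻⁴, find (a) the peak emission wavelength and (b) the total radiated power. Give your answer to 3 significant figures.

(a) λ_max = b/T = 2.898×10⁻³/1216 = 2.383×10⁻⁶ m = 2.38 μm.
Area A = 2.43 m².
(b) P = εσAT⁴ = 0.956×5.670×10⁻⁸×2.43×(1216)⁴ = 2.88×10⁵ W.

λ_max ≈ 2.38 μm; P ≈ 2.88×10⁵ W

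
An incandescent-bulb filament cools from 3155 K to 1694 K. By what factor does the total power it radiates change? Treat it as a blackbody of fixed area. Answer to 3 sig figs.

P ∝ T⁴, so P₂/P₁ = (T₂/T₁)⁴ = (1694/3155)⁴ = (0.536926)⁴ = 0.0831.

P₂/P₁ ≈ 0.0831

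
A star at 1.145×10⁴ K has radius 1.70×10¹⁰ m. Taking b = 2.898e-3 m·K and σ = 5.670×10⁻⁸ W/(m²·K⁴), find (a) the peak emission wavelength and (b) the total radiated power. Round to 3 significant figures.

λ_max ≈ 253 nm; P ≈ 3.54×10³⁰ W

(a) λ_max = b/T = 2.898×10⁻³/1.145×10⁴ = 2.531×10⁻⁷ m = 253 nm.
Surface area A = 4πR² = 4π(1.70×10¹⁰ m)² = 3.63168×10²¹ m².
(b) P = σAT⁴ = 5.670×10⁻⁸×3.63168×10²¹×(1.145×10⁴)⁴ = 3.54×10³⁰ W.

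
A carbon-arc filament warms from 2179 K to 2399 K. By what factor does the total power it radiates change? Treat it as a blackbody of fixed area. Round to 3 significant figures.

P ∝ T⁴, so P₂/P₁ = (T₂/T₁)⁴ = (2399/2179)⁴ = (1.10096)⁴ = 1.47.

P₂/P₁ ≈ 1.47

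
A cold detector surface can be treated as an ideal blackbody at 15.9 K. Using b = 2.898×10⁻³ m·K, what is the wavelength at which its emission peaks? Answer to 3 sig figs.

Wien's displacement law: λ_max = b/T = (2.898×10⁻³ m·K)/(15.9 K) = 1.823×10⁻⁴ m.
That is 0.182 mm, in the infrared range.

λ_max ≈ 0.182 mm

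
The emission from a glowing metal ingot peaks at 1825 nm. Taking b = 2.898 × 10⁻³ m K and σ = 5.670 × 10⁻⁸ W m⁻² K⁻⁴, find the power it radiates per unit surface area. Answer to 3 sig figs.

Wien's law: T = b/λ_max = 2.898×10⁻³/1.825×10⁻⁶ = 1587.95 K.
Then I = σT⁴ = 5.670×10⁻⁸×(1587.95)⁴ = 3.61×10⁵ W/m².

I ≈ 3.61×10⁵ W/m²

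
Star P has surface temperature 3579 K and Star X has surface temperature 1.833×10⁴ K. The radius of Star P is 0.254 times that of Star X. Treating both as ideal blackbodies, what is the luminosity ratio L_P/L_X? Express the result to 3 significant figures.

L_P/L_X ≈ 9.38×10⁻⁵

L ∝ R²T⁴, so L_P/L_X = (R_P/R_X)²(T_P/T_X)⁴ = (0.254)² × (3579/1.833×10⁴)⁴ = 0.064516 × 1.45344×10⁻³ = 9.38×10⁻⁵.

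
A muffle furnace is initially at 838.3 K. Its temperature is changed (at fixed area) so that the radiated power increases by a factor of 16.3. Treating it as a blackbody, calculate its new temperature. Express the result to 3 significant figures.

P ∝ T⁴, so T₂/T₁ = (P₂/P₁)^(1/4) = (16.3)^(1/4) = 2.00931.
T₂ = 838.3 × 2.00931 = 1.68×10³ K.

T₂ ≈ 1.68×10³ K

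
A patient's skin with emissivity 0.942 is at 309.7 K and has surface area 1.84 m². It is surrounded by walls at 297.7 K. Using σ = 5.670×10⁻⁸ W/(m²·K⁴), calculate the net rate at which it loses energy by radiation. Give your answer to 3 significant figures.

Net loss ≈ 132 W

Area A = 1.84 m².
Net radiated power P_net = εσA(T⁴ − T₀⁴) = 0.942×5.670×10⁻⁸×1.84×(309.7⁴ − 297.7⁴).
T⁴ − T₀⁴ = 9.19951×10⁹ − 7.85444×10⁹ = 1.34507×10⁹ K⁴, so P_net = 132 W.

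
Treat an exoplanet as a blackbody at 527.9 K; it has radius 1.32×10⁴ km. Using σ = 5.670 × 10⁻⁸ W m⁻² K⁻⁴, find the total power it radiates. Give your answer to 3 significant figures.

Surface area A = 4πR² = 4π(1.32×10⁷ m)² = 2.18956×10¹⁵ m².
P = σAT⁴ = 5.670×10⁻⁸ × 2.18956×10¹⁵ × (527.9)⁴ = 9.64×10¹⁸ W.

P ≈ 9.64×10¹⁸ W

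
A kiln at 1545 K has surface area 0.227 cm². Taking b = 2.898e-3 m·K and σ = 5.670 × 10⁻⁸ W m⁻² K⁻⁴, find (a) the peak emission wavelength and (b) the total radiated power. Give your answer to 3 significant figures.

(a) λ_max = b/T = 2.898×10⁻³/1545 = 1.876×10⁻⁶ m = 1.88×10³ nm.
Area A = 0.227 cm² = 2.27×10⁻⁵ m².
(b) P = σAT⁴ = 5.670×10⁻⁸×2.27×10⁻⁵×(1545)⁴ = 7.33 W.

λ_max ≈ 1.88×10³ nm; P ≈ 7.33 W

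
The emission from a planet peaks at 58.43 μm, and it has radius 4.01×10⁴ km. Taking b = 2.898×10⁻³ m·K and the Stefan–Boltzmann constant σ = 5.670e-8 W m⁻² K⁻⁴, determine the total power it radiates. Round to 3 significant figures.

Wien's law: T = b/λ_max = 2.898×10⁻³/5.843×10⁻⁵ = 49.5978 K.
Surface area A = 4πR² = 4π(4.01×10⁷ m)² = 2.02068×10¹⁶ m².
Then P = σAT⁴ = 5.670×10⁻⁸×2.02068×10¹⁶×(49.5978)⁴ = 6.93×10¹⁵ W.

P ≈ 6.93×10¹⁵ W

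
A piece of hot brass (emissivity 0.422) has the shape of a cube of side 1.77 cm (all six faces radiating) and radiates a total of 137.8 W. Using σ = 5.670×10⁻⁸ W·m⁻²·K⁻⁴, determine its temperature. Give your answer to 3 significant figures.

Area A = 6s² = 6×(0.0177 m)² = 1.87974×10⁻³ m².
P = εσAT⁴ ⇒ T = (P/(εσA))^(1/4) = (137.8/(0.422×5.670×10⁻⁸×1.87974×10⁻³))^(1/4) = 1.32×10³ K.

T ≈ 1.32×10³ K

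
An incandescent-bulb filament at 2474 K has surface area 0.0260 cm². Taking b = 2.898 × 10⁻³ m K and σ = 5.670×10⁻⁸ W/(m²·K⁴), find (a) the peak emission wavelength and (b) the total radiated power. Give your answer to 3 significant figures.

λ_max ≈ 1.17 μm; P ≈ 5.52 W

(a) λ_max = b/T = 2.898×10⁻³/2474 = 1.171×10⁻⁶ m = 1.17 μm.
Area A = 0.0260 cm² = 2.60×10⁻⁶ m².
(b) P = σAT⁴ = 5.670×10⁻⁸×2.60×10⁻⁶×(2474)⁴ = 5.52 W.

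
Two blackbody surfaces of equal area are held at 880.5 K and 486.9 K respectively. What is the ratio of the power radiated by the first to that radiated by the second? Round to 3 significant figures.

P₁/P₂ ≈ 10.7

With equal areas, P₁/P₂ = (T₁/T₂)⁴ = (880.5/486.9)⁴ = 10.7.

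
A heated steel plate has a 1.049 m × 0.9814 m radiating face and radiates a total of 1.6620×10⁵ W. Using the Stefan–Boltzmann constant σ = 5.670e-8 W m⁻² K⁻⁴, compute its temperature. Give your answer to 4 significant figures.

Area A = 1.049 × 0.9814 = 1.02949 m².
P = σAT⁴ ⇒ T = (P/(σA))^(1/4) = (1.6620×10⁵/(5.670×10⁻⁸×1.02949))^(1/4) = 1299 K.

T ≈ 1299 K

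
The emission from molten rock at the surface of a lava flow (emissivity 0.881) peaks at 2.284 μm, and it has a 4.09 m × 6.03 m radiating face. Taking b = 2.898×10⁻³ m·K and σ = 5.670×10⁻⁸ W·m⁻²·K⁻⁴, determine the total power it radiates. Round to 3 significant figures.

P ≈ 3.19×10⁶ W

Wien's law: T = b/λ_max = 2.898×10⁻³/2.284×10⁻⁶ = 1268.83 K.
Area A = 4.09 × 6.03 = 24.6627 m².
Then P = εσAT⁴ = 0.881×5.670×10⁻⁸×24.6627×(1268.83)⁴ = 3.19×10⁶ W.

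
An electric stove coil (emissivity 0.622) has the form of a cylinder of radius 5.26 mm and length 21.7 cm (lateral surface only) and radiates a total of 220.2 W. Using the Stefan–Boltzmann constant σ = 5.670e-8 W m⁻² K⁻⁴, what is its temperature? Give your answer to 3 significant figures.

Lateral area A = 2πrL = 2π×5.26×10⁻³×0.217 = 7.17175×10⁻³ m².
P = εσAT⁴ ⇒ T = (P/(εσA))^(1/4) = (220.2/(0.622×5.670×10⁻⁸×7.17175×10⁻³))^(1/4) = 966 K.

T ≈ 966 K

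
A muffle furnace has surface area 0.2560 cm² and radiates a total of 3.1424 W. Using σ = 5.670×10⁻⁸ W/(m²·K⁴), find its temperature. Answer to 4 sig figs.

T ≈ 1213 K

Area A = 0.2560 cm² = 2.560×10⁻⁵ m².
P = σAT⁴ ⇒ T = (P/(σA))^(1/4) = (3.1424/(5.670×10⁻⁸×2.560×10⁻⁵))^(1/4) = 1213 K.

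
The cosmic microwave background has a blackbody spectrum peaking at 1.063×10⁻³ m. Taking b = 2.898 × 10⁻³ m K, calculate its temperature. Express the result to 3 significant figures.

Wien's law gives T = b/λ_max = (2.898×10⁻³ m·K)/(1.063×10⁻³ m) = 2.73 K.

T ≈ 2.73 K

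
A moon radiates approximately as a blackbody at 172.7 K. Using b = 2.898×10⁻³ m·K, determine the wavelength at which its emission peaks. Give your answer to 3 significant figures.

Wien's displacement law: λ_max = b/T = (2.898×10⁻³ m·K)/(172.7 K) = 1.678×10⁻⁵ m.
That is 16.8 μm, in the infrared range.

λ_max ≈ 16.8 μm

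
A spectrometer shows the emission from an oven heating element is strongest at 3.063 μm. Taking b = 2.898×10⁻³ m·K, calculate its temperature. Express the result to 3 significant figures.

Wien's law gives T = b/λ_max = (2.898×10⁻³ m·K)/(3.063×10⁻⁶ m) = 946 K.

T ≈ 946 K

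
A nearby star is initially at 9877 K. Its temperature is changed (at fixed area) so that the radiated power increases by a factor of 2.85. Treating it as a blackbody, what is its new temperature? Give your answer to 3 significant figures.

P ∝ T⁴, so T₂/T₁ = (P₂/P₁)^(1/4) = (2.85)^(1/4) = 1.29931.
T₂ = 9877 × 1.29931 = 1.28×10⁴ K.

T₂ ≈ 1.28×10⁴ K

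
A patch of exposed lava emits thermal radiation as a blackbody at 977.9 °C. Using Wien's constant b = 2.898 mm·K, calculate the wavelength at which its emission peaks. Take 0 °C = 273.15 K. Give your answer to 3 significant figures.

T = 977.9 °C + 273.15 = 1251.05 K.
Wien's displacement law: λ_max = b/T = (2.898×10⁻³ m·K)/(1251.05 K) = 2.316×10⁻⁶ m.
That is 2.32 μm, in the infrared range.

λ_max ≈ 2.32 μm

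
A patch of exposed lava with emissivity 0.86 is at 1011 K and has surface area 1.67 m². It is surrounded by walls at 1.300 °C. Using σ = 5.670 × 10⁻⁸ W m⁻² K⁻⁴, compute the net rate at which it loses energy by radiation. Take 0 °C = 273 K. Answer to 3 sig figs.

Net loss ≈ 8.46×10⁴ W

Surroundings: T = 1.300 °C + 273 = 274.300 K.
Area A = 1.67 m².
Net radiated power P_net = εσA(T⁴ − T₀⁴) = 0.86×5.670×10⁻⁸×1.67×(1011⁴ − 274.300⁴).
T⁴ − T₀⁴ = 1.04473×10¹² − 5.66113×10⁹ = 1.03907×10¹² K⁴, so P_net = 8.46×10⁴ W.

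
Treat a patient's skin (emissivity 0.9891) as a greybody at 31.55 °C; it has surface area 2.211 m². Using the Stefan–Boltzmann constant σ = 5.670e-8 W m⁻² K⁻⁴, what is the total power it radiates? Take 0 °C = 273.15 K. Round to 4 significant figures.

P ≈ 1069 W

T = 31.55 °C + 273.15 = 304.70 K.
Area A = 2.211 m².
P = εσAT⁴ = 0.9891 × 5.670×10⁻⁸ × 2.211 × (304.70)⁴ = 1069 W.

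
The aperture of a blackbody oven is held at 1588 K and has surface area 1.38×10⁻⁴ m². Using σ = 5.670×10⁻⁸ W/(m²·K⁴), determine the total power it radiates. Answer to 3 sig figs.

Area A = 1.38×10⁻⁴ m².
P = σAT⁴ = 5.670×10⁻⁸ × 1.38×10⁻⁴ × (1588)⁴ = 49.8 W.

P ≈ 49.8 W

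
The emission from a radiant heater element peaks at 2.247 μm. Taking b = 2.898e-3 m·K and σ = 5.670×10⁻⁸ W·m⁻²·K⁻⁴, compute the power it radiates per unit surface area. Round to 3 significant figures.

I ≈ 1.57×10⁵ W/m²

Wien's law: T = b/λ_max = 2.898×10⁻³/2.247×10⁻⁶ = 1289.72 K.
Then I = σT⁴ = 5.670×10⁻⁸×(1289.72)⁴ = 1.57×10⁵ W/m².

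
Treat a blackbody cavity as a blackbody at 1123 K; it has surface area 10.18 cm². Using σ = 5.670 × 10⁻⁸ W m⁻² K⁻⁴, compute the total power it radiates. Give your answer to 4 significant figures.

Area A = 10.18 cm² = 1.018×10⁻³ m².
P = σAT⁴ = 5.670×10⁻⁸ × 1.018×10⁻³ × (1123)⁴ = 91.80 W.

P ≈ 91.80 W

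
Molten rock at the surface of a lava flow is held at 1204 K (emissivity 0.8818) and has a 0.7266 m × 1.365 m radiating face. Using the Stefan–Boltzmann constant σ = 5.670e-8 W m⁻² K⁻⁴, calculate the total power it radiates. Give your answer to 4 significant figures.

P ≈ 1.042×10⁵ W

Area A = 0.7266 × 1.365 = 0.991809 m².
P = εσAT⁴ = 0.8818 × 5.670×10⁻⁸ × 0.991809 × (1204)⁴ = 1.042×10⁵ W.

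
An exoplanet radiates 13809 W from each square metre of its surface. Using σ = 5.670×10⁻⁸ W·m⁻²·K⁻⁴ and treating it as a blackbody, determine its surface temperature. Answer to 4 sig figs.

I = σT⁴, so T = (I/σ)^(1/4) = (13809/(5.670×10⁻⁸))^(1/4) = 702.5 K.

T ≈ 702.5 K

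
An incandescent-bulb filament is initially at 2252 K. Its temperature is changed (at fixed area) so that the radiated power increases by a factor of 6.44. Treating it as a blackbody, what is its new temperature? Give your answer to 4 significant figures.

P ∝ T⁴, so T₂/T₁ = (P₂/P₁)^(1/4) = (6.44)^(1/4) = 1.59302.
T₂ = 2252 × 1.59302 = 3587 K.

T₂ ≈ 3587 K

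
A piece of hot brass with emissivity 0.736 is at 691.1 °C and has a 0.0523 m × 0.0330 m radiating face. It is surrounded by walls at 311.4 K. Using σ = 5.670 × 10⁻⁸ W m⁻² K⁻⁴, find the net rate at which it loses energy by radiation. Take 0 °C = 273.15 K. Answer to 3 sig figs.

T = 691.1 °C + 273.15 = 964.25 K.
Area A = 0.0523 × 0.0330 = 1.7259×10⁻³ m².
Net radiated power P_net = εσA(T⁴ − T₀⁴) = 0.736×5.670×10⁻⁸×1.7259×10⁻³×(964.25⁴ − 311.4⁴).
T⁴ − T₀⁴ = 8.64487×10¹¹ − 9.40317×10⁹ = 8.55084×10¹¹ K⁴, so P_net = 61.6 W.

Net loss ≈ 61.6 W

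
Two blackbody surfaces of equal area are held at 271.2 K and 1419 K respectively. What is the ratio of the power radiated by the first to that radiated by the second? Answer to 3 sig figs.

P₁/P₂ ≈ 1.33×10⁻³

With equal areas, P₁/P₂ = (T₁/T₂)⁴ = (271.2/1419)⁴ = 1.33×10⁻³.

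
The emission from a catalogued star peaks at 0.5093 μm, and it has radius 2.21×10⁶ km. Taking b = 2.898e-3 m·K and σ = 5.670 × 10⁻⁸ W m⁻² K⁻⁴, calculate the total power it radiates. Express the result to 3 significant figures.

Wien's law: T = b/λ_max = 2.898×10⁻³/5.093×10⁻⁷ = 5690.16 K.
Surface area A = 4πR² = 4π(2.21×10⁹ m)² = 6.13754×10¹⁹ m².
Then P = σAT⁴ = 5.670×10⁻⁸×6.13754×10¹⁹×(5690.16)⁴ = 3.65×10²⁷ W.

P ≈ 3.65×10²⁷ W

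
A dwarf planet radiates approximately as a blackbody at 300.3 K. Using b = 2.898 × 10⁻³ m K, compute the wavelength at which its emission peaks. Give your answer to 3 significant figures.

λ_max ≈ 9.65 μm

Wien's displacement law: λ_max = b/T = (2.898×10⁻³ m·K)/(300.3 K) = 9.650×10⁻⁶ m.
That is 9.65 μm, in the infrared range.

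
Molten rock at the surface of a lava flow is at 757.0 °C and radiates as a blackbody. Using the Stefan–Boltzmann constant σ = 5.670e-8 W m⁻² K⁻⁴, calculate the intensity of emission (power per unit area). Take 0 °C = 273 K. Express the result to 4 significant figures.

I ≈ 6.382×10⁴ W/m²

T = 757.0 °C + 273 = 1030.0 K.
Stefan–Boltzmann: I = σT⁴ = 5.670×10⁻⁸ × (1030.0)⁴ = 6.382×10⁴ W/m².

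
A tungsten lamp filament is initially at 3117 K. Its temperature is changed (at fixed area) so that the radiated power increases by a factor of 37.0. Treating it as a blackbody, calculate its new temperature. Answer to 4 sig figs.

T₂ ≈ 7688 K

P ∝ T⁴, so T₂/T₁ = (P₂/P₁)^(1/4) = (37.0)^(1/4) = 2.46633.
T₂ = 3117 × 2.46633 = 7688 K.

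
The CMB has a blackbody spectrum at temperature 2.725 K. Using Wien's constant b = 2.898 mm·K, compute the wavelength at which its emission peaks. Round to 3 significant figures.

Wien's displacement law: λ_max = b/T = (2.898×10⁻³ m·K)/(2.725 K) = 1.063×10⁻³ m.
That is 1.06×10⁻³ m, in the microwave range.

λ_max ≈ 1.06×10⁻³ m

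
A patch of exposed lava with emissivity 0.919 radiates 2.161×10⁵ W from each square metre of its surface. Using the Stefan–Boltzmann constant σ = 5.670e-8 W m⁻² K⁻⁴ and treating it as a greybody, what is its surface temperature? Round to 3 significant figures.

T ≈ 1.43×10³ K

I = εσT⁴, so T = (I/εσ)^(1/4) = (2.161×10⁵/(0.919×5.670×10⁻⁸))^(1/4) = 1.43×10³ K.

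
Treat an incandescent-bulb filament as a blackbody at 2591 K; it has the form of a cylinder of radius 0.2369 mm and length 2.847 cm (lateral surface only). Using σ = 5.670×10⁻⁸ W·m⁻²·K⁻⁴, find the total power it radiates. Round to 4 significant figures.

Lateral area A = 2πrL = 2π×2.369×10⁻⁴×0.02847 = 4.23772×10⁻⁵ m².
P = σAT⁴ = 5.670×10⁻⁸ × 4.23772×10⁻⁵ × (2591)⁴ = 108.3 W.

P ≈ 108.3 W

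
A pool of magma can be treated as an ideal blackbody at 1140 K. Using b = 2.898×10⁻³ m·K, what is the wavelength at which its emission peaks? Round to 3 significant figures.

λ_max ≈ 2.54 μm

Wien's displacement law: λ_max = b/T = (2.898×10⁻³ m·K)/(1140 K) = 2.542×10⁻⁶ m.
That is 2.54 μm, in the infrared range.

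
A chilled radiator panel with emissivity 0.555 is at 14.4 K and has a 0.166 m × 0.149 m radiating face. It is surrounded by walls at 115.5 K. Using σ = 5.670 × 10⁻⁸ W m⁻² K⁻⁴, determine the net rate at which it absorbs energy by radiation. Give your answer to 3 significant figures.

Net gain ≈ 0.138 W

Area A = 0.166 × 0.149 = 0.024734 m².
Net radiated power P_net = εσA(T⁴ − T₀⁴) = 0.555×5.670×10⁻⁸×0.024734×(14.4⁴ − 115.5⁴).
T⁴ − T₀⁴ = 42998.2 − 1.77962×10⁸ = -1.77919×10⁸ K⁴, so P_net = -0.138 W — negative, meaning a net gain of 0.138 W.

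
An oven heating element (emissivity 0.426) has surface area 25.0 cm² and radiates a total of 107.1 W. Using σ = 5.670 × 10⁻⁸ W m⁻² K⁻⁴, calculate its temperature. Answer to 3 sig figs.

Area A = 25.0 cm² = 2.50×10⁻³ m².
P = εσAT⁴ ⇒ T = (P/(εσA))^(1/4) = (107.1/(0.426×5.670×10⁻⁸×2.50×10⁻³))^(1/4) = 1.15×10³ K.

T ≈ 1.15×10³ K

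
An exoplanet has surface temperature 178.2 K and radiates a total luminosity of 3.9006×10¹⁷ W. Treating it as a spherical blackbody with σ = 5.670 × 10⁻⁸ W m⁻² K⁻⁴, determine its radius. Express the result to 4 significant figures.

L = 4πR²σT⁴ ⇒ R = √(L/(4πσT⁴)).
σT⁴ = 57.1760 W/m², so R = √(3.9006×10¹⁷/(4π×57.1760)) = 2.330×10⁷ m.

R ≈ 2.330×10⁷ m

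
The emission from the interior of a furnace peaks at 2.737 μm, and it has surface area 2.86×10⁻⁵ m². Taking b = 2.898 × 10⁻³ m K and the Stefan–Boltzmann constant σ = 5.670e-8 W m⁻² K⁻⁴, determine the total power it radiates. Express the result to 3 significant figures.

Wien's law: T = b/λ_max = 2.898×10⁻³/2.737×10⁻⁶ = 1058.82 K.
Area A = 2.86×10⁻⁵ m².
Then P = σAT⁴ = 5.670×10⁻⁸×2.86×10⁻⁵×(1058.82)⁴ = 2.04 W.

P ≈ 2.04 W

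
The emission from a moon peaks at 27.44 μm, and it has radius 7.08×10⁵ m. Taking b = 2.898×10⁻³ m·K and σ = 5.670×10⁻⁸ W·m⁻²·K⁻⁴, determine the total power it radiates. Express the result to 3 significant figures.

Wien's law: T = b/λ_max = 2.898×10⁻³/2.744×10⁻⁵ = 105.612 K.
Surface area A = 4πR² = 4π(7.08×10⁵ m)² = 6.29907×10¹² m².
Then P = σAT⁴ = 5.670×10⁻⁸×6.29907×10¹²×(105.612)⁴ = 4.44×10¹³ W.

P ≈ 4.44×10¹³ W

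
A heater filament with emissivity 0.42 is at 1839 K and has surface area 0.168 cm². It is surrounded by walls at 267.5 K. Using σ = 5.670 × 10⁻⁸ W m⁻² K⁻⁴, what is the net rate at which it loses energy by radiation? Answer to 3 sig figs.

Net loss ≈ 4.57 W

Area A = 0.168 cm² = 1.68×10⁻⁵ m².
Net radiated power P_net = εσA(T⁴ − T₀⁴) = 0.42×5.670×10⁻⁸×1.68×10⁻⁵×(1839⁴ − 267.5⁴).
T⁴ − T₀⁴ = 1.14374×10¹³ − 5.12030×10⁹ = 1.14323×10¹³ K⁴, so P_net = 4.57 W.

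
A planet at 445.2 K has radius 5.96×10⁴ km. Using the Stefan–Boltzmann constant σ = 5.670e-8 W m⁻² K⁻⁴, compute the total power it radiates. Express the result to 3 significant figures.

P ≈ 9.94×10¹⁹ W

Surface area A = 4πR² = 4π(5.96×10⁷ m)² = 4.46378×10¹⁶ m².
P = σAT⁴ = 5.670×10⁻⁸ × 4.46378×10¹⁶ × (445.2)⁴ = 9.94×10¹⁹ W.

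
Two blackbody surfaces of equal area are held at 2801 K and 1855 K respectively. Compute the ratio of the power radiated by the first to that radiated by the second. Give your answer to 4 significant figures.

P₁/P₂ ≈ 5.198

With equal areas, P₁/P₂ = (T₁/T₂)⁴ = (2801/1855)⁴ = 5.198.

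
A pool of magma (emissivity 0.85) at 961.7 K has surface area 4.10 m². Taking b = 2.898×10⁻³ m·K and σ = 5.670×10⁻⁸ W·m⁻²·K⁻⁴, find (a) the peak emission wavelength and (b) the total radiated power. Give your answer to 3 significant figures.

(a) λ_max = b/T = 2.898×10⁻³/961.7 = 3.013×10⁻⁶ m = 3.01 μm.
Area A = 4.10 m².
(b) P = εσAT⁴ = 0.85×5.670×10⁻⁸×4.10×(961.7)⁴ = 1.69×10⁵ W.

λ_max ≈ 3.01 μm; P ≈ 1.69×10⁵ W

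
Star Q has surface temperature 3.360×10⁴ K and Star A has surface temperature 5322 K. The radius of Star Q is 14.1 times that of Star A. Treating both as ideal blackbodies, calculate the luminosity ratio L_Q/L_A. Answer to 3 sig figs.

L ∝ R²T⁴, so L_Q/L_A = (R_Q/R_A)²(T_Q/T_A)⁴ = (14.1)² × (3.360×10⁴/5322)⁴ = 198.81 × 1588.76 = 3.16×10⁵.

L_Q/L_A ≈ 3.16×10⁵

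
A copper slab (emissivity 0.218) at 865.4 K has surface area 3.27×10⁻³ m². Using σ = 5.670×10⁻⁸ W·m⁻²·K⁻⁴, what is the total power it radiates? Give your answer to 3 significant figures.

P ≈ 22.7 W

Area A = 3.27×10⁻³ m².
P = εσAT⁴ = 0.218 × 5.670×10⁻⁸ × 3.27×10⁻³ × (865.4)⁴ = 22.7 W.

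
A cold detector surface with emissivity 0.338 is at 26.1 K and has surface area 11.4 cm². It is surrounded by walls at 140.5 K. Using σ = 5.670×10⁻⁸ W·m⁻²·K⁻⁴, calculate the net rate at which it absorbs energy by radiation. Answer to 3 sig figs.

Net gain ≈ 8.50×10⁻³ W

Area A = 11.4 cm² = 1.14×10⁻³ m².
Net radiated power P_net = εσA(T⁴ − T₀⁴) = 0.338×5.670×10⁻⁸×1.14×10⁻³×(26.1⁴ − 140.5⁴).
T⁴ − T₀⁴ = 4.64047×10⁵ − 3.89677×10⁸ = -3.89213×10⁸ K⁴, so P_net = -8.50×10⁻³ W — negative, meaning a net gain of 8.50×10⁻³ W.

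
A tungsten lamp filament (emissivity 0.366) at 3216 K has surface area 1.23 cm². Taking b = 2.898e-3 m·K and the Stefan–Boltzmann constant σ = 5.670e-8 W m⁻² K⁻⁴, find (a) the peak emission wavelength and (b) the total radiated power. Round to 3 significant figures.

(a) λ_max = b/T = 2.898×10⁻³/3216 = 9.011×10⁻⁷ m = 0.901 μm.
Area A = 1.23 cm² = 1.23×10⁻⁴ m².
(b) P = εσAT⁴ = 0.366×5.670×10⁻⁸×1.23×10⁻⁴×(3216)⁴ = 273 W.

λ_max ≈ 0.901 μm; P ≈ 273 W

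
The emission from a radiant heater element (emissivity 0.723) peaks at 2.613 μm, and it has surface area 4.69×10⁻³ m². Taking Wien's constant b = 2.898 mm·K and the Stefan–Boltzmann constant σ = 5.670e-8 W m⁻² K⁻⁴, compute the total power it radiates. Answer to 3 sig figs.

P ≈ 291 W

Wien's law: T = b/λ_max = 2.898×10⁻³/2.613×10⁻⁶ = 1109.07 K.
Area A = 4.69×10⁻³ m².
Then P = εσAT⁴ = 0.723×5.670×10⁻⁸×4.69×10⁻³×(1109.07)⁴ = 291 W.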